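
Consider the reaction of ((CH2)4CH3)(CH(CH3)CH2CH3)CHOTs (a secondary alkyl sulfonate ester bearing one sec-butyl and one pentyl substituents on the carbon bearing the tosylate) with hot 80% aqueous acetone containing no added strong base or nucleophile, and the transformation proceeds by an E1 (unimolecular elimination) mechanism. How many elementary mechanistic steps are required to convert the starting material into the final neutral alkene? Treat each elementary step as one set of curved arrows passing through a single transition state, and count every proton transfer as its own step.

3

Step 1: Ionisation: the C–O σ-bond cleaves heterolytically; both bonding electrons depart with TsO⁻, leaving a secondary carbocation at the α-carbon.
Step 2: A 1,2-hydride shift from the adjacent sec-butyl carbon moves the positive charge from the secondary centre to an adjacent carbon, generating a more stable tertiary carbocation.
Step 3: Loss of a β-proton to a water molecule of the solvent: the C–H bonding pair collapses toward the cationic carbon to form the C=C π bond, yielding the alkene.
Total: 3 elementary steps.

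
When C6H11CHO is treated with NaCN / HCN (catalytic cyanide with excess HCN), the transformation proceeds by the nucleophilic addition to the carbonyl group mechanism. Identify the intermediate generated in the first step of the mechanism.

tetrahedral alkoxide intermediate

Step 1: A lone pair / filled orbital on CN⁻ attacks the electrophilic carbonyl carbon; the π(C=O) electrons shift onto oxygen, producing a tetrahedral alkoxide intermediate.
After step 1 the species present is a tetrahedral alkoxide intermediate.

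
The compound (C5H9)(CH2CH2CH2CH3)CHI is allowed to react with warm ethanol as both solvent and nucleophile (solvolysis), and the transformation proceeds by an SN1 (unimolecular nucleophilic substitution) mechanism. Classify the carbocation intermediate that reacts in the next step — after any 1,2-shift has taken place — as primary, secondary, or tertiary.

Step 1: Unassisted departure of I⁻ (taking the C–I bonding pair) generates a secondary carbocation.
Step 2: Carbocation rearrangement: a 1,2-hydride shift from the adjacent cyclopentyl carbon converts the initially-formed secondary cation into the more stable tertiary cation.
The cation rearranges from secondary to tertiary via a 1,2-hydride shift from the adjacent cyclopentyl carbon; the tertiary cation is what reacts next.

tertiary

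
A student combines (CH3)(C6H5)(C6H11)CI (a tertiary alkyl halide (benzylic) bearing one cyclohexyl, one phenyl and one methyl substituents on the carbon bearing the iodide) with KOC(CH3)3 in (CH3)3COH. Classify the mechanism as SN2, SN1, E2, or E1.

Conditions: a strong/bulky base with a tertiary substrate bearing a β-hydrogen.
These conditions are the textbook signature of the E2 pathway.
A strong (often hindered) base removes a β-H in concert with loss of the leaving group — bimolecular elimination.

E2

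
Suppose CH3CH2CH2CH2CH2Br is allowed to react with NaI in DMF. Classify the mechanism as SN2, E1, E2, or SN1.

Conditions: a primary substrate with a strong nucleophile in the polar aprotic solvent DMF.
These conditions are the textbook signature of the SN2 pathway.
An unhindered substrate with a strong nucleophile in a polar aprotic solvent favours one-step backside displacement.

SN2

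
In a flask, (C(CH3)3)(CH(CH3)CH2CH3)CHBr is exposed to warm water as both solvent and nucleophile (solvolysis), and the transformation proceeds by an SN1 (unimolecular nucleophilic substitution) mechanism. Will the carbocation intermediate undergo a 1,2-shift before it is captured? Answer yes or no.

The first-formed carbocation is secondary.
The adjacent sec-butyl carbon already bears 2 other carbon substituents and has a hydrogen to migrate; after a 1,2-hydride shift from that carbon the positive charge sits on a tertiary centre.
Tertiary is more stable than secondary, so the shift occurs.

yes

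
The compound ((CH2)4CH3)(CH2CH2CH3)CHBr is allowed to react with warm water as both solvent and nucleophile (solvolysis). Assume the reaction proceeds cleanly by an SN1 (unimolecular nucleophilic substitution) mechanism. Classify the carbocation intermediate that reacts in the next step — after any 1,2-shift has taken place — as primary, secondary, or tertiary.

secondary

Step 1: Unassisted departure of Br⁻ (taking the C–Br bonding pair) generates a secondary carbocation.
No single 1,2-shift to an adjacent carbon would give a more-substituted cation, so no rearrangement occurs.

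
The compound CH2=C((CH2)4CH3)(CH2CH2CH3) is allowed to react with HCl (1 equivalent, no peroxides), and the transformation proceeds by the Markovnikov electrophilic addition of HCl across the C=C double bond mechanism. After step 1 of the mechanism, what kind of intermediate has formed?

tertiary carbocation

Step 1: Electrophilic addition begins with the π(C=C) electrons forming a bond to the proton of HCl. Following Markovnikov's rule, the resulting cation is tertiary. The H–Cl bond breaks heterolytically, releasing Cl⁻.
After step 1 the species present is a tertiary carbocation.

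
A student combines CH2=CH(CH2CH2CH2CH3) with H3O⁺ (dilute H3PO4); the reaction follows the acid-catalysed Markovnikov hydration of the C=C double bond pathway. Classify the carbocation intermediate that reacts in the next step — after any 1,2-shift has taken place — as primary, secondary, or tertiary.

secondary

Step 1: Protonation of the alkene by H3O⁺: the π bond acts as the nucleophile and picks up H⁺, giving the more stable (Markovnikov) secondary carbocation. H2O is released.
No single 1,2-shift to an adjacent carbon would give a more-substituted cation, so no rearrangement occurs.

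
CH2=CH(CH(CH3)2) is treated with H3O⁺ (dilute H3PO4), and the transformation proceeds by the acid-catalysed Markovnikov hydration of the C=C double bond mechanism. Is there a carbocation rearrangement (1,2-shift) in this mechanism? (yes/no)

yes

The first-formed carbocation is secondary.
The adjacent isopropyl carbon already bears 2 other carbon substituents and has a hydrogen to migrate; after a 1,2-hydride shift from that carbon the positive charge sits on a tertiary centre.
Tertiary is more stable than secondary, so the shift occurs.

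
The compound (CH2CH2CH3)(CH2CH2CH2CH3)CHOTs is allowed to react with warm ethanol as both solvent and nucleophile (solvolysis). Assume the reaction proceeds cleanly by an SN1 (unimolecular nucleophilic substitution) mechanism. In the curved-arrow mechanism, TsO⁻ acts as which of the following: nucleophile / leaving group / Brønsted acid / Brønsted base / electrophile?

leaving group

Step 1: Ionisation: the C–O σ-bond cleaves heterolytically; both bonding electrons depart with TsO⁻, leaving a secondary carbocation at the α-carbon.
TsO⁻ departs with both electrons of the breaking σ-bond — that is the definition of a leaving group.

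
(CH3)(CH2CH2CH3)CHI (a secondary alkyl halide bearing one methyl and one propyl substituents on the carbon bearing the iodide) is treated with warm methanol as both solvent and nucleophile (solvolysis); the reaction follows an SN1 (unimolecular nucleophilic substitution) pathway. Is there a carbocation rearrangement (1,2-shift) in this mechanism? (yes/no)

The first-formed carbocation is secondary.
No single 1,2-shift to an adjacent carbon would produce a more-substituted cation than the one already present, so no rearrangement occurs.

no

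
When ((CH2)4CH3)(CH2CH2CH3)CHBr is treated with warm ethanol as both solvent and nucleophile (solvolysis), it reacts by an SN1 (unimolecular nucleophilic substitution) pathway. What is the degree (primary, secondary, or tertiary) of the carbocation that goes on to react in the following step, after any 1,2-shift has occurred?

Step 1: Unassisted departure of Br⁻ (taking the C–Br bonding pair) generates a secondary carbocation.
No single 1,2-shift to an adjacent carbon would give a more-substituted cation, so no rearrangement occurs.

secondary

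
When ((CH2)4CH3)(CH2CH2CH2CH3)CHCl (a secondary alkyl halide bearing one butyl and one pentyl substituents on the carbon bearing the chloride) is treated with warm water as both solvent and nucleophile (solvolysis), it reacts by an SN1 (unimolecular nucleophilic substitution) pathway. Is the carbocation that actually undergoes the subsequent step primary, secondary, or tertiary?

secondary

Step 1: Unassisted departure of Cl⁻ (taking the C–Cl bonding pair) generates a secondary carbocation.
No single 1,2-shift to an adjacent carbon would give a more-substituted cation, so no rearrangement occurs.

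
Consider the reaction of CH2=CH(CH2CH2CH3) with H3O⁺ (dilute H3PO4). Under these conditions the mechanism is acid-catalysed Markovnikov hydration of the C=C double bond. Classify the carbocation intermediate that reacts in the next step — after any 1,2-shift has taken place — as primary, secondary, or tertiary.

Step 1: Protonation of the alkene by H3O⁺: the π bond acts as the nucleophile and picks up H⁺, giving the more stable (Markovnikov) secondary carbocation. H2O is released.
No single 1,2-shift to an adjacent carbon would give a more-substituted cation, so no rearrangement occurs.

secondary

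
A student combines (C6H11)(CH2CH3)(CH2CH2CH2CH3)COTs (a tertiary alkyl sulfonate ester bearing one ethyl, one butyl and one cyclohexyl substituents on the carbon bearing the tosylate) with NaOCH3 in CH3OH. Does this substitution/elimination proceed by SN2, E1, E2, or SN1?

E2

Conditions: a strong base with a tertiary substrate bearing a β-hydrogen.
These conditions are the textbook signature of the E2 pathway.
A strong (often hindered) base removes a β-H in concert with loss of the leaving group — bimolecular elimination.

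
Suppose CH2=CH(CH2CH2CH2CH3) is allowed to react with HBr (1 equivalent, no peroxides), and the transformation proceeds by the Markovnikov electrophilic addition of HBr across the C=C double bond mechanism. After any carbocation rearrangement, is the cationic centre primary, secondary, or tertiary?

Step 1: The π electrons of the C=C bond attack a proton of HBr; Markovnikov addition places the new C–H on the less-substituted alkene carbon, so the positive charge ends up on the more-substituted carbon — a secondary carbocation. The H–Br bond breaks heterolytically, releasing Br⁻.
No single 1,2-shift to an adjacent carbon would give a more-substituted cation, so no rearrangement occurs.

secondary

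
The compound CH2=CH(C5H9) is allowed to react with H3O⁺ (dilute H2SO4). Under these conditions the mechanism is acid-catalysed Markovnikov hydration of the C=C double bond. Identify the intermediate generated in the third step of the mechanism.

Step 1: The π electrons of the C=C bond attack a proton of H3O⁺; Markovnikov addition places the new C–H on the less-substituted alkene carbon, so the positive charge ends up on the more-substituted carbon — a secondary carbocation. H2O is released.
Step 2: A 1,2-hydride shift from the adjacent cyclopentyl carbon moves the positive charge from the secondary centre to an adjacent carbon, generating a more stable tertiary carbocation.
Step 3: A lone pair on the oxygen of H2O attacks the carbocation, forming a C–O bond and an oxonium ion (a protonated alcohol).
After step 3 the species present is an oxonium ion.

oxonium ion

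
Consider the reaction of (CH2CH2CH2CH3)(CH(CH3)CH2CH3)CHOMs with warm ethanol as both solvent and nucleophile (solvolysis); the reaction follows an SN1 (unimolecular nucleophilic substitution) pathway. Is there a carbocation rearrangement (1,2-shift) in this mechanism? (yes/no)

The first-formed carbocation is secondary.
The adjacent sec-butyl carbon already bears 2 other carbon substituents and has a hydrogen to migrate; after a 1,2-hydride shift from that carbon the positive charge sits on a tertiary centre.
Tertiary is more stable than secondary, so the shift occurs.

yes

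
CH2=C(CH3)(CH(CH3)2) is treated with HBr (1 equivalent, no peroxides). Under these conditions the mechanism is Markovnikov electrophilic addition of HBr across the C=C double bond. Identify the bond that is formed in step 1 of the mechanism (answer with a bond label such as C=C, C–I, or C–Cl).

C–H

Step 1: Electrophilic addition begins with the π(C=C) electrons forming a bond to the proton of HBr. Following Markovnikov's rule, the resulting cation is tertiary. The H–Br bond breaks heterolytically, releasing Br⁻.
The bond formed in this step is the C–H bond.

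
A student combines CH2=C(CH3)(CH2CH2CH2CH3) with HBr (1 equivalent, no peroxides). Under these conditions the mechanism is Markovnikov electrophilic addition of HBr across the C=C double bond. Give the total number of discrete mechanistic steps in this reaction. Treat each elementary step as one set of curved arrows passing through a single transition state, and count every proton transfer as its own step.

Step 1: Protonation of the alkene by HBr: the π bond acts as the nucleophile and picks up H⁺, giving the more stable (Markovnikov) tertiary carbocation. The H–Br bond breaks heterolytically, releasing Br⁻.
(No 1,2-shift: no single shift to an adjacent carbon would give a more stable cation.)
Step 2: The Br⁻ anion donates a lone pair to the carbocation, forming the new C–Br σ-bond and giving the neutral alkyl halide.
Total: 2 elementary steps.

2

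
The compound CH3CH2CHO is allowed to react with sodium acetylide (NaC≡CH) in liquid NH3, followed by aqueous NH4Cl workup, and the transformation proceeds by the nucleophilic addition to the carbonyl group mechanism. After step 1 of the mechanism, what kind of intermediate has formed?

Step 1: Nucleophilic addition: HC≡C⁻ adds to the carbonyl carbon, pushing the π(C=O) electron pair onto oxygen and giving a tetrahedral alkoxide.
After step 1 the species present is a tetrahedral alkoxide intermediate.

tetrahedral alkoxide intermediate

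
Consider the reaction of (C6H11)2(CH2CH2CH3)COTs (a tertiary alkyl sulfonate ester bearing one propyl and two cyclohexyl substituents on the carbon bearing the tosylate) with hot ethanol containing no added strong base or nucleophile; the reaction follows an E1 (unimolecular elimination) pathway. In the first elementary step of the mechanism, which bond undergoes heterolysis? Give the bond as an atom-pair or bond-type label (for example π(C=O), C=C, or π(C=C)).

C–O

Step 1: Unassisted departure of TsO⁻ (taking the C–O bonding pair) generates a tertiary carbocation.
The bond broken in this step is the C–O bond.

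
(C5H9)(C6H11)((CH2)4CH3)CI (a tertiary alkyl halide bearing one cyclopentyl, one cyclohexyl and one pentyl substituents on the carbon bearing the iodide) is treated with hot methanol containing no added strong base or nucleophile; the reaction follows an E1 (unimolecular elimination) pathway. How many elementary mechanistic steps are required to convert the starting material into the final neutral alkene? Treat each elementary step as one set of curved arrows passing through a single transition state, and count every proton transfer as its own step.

2

Step 1: The C–I bond breaks with both electrons going to the iodide; I⁻ leaves and a tertiary carbocation remains.
(No 1,2-shift: no single shift to an adjacent carbon would give a more stable cation.)
Step 2: A methanol molecule (solvent) deprotonates a β-carbon; as the C–H bond breaks, those electrons form the new alkene π bond.
Total: 2 elementary steps.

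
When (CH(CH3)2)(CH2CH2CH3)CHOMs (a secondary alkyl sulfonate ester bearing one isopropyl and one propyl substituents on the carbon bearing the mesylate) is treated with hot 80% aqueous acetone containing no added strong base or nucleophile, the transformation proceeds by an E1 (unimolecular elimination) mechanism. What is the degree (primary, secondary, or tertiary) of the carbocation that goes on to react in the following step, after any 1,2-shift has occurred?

Step 1: Ionisation: the C–O σ-bond cleaves heterolytically; both bonding electrons depart with MsO⁻, leaving a secondary carbocation at the α-carbon.
Step 2: A 1,2-hydride shift from the adjacent isopropyl carbon moves the positive charge from the secondary centre to an adjacent carbon, generating a more stable tertiary carbocation.
The cation rearranges from secondary to tertiary via a 1,2-hydride shift from the adjacent isopropyl carbon; the tertiary cation is what reacts next.

tertiary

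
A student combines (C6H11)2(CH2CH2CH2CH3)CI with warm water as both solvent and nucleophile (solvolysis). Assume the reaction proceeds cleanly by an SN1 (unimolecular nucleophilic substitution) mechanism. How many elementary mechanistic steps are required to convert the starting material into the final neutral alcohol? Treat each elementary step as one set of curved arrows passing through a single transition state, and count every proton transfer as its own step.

Step 1: Ionisation: the C–I σ-bond cleaves heterolytically; both bonding electrons depart with I⁻, leaving a tertiary carbocation at the α-carbon.
(No 1,2-shift: no single shift to an adjacent carbon would give a more stable cation.)
Step 2: H2O donates an oxygen lone pair into the empty p orbital of the cation, giving a protonated alcohol (an oxonium ion).
Step 3: Proton transfer from the O–H of the oxonium ion to a solvent molecule delivers the neutral alcohol.
Total: 3 elementary steps.

3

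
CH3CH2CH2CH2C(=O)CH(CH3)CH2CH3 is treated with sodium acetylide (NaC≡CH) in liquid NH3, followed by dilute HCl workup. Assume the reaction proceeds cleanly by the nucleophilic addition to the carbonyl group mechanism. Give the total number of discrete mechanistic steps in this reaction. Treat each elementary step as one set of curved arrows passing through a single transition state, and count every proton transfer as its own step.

Step 1: A lone pair / filled orbital on HC≡C⁻ attacks the electrophilic carbonyl carbon; the π(C=O) electrons shift onto oxygen, producing a tetrahedral alkoxide intermediate.
Step 2: The alkoxide picks up a proton during dilute HCl workup to yield a propargyl alcohol.
Total: 2 elementary steps.

2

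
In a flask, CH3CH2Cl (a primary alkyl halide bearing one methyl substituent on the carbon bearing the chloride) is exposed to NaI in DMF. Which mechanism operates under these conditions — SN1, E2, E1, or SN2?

Conditions: a primary substrate with a strong nucleophile in the polar aprotic solvent DMF.
These conditions are the textbook signature of the SN2 pathway.
An unhindered substrate with a strong nucleophile in a polar aprotic solvent favours one-step backside displacement.

SN2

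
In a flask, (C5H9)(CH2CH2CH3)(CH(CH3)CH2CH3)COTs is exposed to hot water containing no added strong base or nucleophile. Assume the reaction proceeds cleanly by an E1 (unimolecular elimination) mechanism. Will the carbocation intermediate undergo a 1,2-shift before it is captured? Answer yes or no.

no

The first-formed carbocation is tertiary.
No single 1,2-shift to an adjacent carbon would produce a more-substituted cation than the one already present, so no rearrangement occurs.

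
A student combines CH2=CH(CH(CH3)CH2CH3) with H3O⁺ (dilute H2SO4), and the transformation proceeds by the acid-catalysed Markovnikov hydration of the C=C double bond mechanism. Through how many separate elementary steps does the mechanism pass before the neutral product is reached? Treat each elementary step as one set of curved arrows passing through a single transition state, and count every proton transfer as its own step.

4

Step 1: Electrophilic addition begins with the π(C=C) electrons forming a bond to the proton of H3O⁺. Following Markovnikov's rule, the resulting cation is secondary. H2O is released.
Step 2: Carbocation rearrangement: a 1,2-hydride shift from the adjacent sec-butyl carbon converts the initially-formed secondary cation into the more stable tertiary cation.
Step 3: Nucleophilic capture of the cation by H2O produces the protonated alcohol (an oxonium ion).
Step 4: Proton transfer from the O–H of the oxonium ion to H2O completes the catalytic cycle and yields the alcohol.
Total: 4 elementary steps.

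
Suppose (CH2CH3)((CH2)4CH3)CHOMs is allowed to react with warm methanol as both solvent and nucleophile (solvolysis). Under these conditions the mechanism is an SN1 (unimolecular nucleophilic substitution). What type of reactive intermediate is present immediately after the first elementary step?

secondary carbocation

Step 1: Unassisted departure of MsO⁻ (taking the C–O bonding pair) generates a secondary carbocation.
After step 1 the species present is a secondary carbocation.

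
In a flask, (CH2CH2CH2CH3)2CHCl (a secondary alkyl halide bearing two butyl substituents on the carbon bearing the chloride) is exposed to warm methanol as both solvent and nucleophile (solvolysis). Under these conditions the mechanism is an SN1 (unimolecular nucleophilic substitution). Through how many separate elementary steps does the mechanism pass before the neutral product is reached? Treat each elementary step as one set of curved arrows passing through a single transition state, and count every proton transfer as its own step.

3

Step 1: Unassisted departure of Cl⁻ (taking the C–Cl bonding pair) generates a secondary carbocation.
(No 1,2-shift: no single shift to an adjacent carbon would give a more stable cation.)
Step 2: Nucleophilic capture: the oxygen of CH3OH bonds to the cationic carbon, producing an oxonium-ion intermediate.
Step 3: Deprotonation of the oxonium oxygen by solvent methanol yields the neutral ether.
Total: 3 elementary steps.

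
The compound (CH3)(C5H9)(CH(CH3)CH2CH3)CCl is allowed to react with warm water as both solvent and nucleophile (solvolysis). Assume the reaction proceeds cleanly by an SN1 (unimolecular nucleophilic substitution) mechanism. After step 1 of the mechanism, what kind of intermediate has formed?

tertiary carbocation

Step 1: Unassisted departure of Cl⁻ (taking the C–Cl bonding pair) generates a tertiary carbocation.
After step 1 the species present is a tertiary carbocation.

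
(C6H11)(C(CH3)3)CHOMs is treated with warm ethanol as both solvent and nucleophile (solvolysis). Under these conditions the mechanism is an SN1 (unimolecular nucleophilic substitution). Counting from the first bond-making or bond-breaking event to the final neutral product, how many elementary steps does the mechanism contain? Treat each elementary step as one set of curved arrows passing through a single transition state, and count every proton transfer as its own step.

4

Step 1: Rate-determining heterolysis of the C–O bond gives MsO⁻ and a secondary carbocation.
Step 2: A hydride (H with its bonding pair) migrates from the adjacent cyclohexyl carbon to the cationic centre — a 1,2-hydride shift — upgrading the secondary cation to a tertiary one.
Step 3: CH3CH2OH donates an oxygen lone pair into the empty p orbital of the cation, giving a protonated ether (an oxonium ion).
Step 4: A second solvent molecule removes the proton on oxygen, giving the neutral ether product.
Total: 4 elementary steps.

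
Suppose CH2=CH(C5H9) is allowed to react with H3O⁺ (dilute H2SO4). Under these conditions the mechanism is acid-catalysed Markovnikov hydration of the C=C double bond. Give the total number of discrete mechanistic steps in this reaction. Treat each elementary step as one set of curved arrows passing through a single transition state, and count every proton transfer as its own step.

4

Step 1: Protonation of the alkene by H3O⁺: the π bond acts as the nucleophile and picks up H⁺, giving the more stable (Markovnikov) secondary carbocation. H2O is released.
Step 2: A hydride (H with its bonding pair) migrates from the adjacent cyclopentyl carbon to the cationic centre — a 1,2-hydride shift — upgrading the secondary cation to a tertiary one.
Step 3: A lone pair on the oxygen of H2O attacks the carbocation, forming a C–O bond and an oxonium ion (a protonated alcohol).
Step 4: Proton transfer from the O–H of the oxonium ion to H2O completes the catalytic cycle and yields the alcohol.
Total: 4 elementary steps.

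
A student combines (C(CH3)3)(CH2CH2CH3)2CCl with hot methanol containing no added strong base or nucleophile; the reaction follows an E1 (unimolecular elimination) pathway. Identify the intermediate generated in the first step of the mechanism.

Step 1: Unassisted departure of Cl⁻ (taking the C–Cl bonding pair) generates a tertiary carbocation.
After step 1 the species present is a tertiary carbocation.

tertiary carbocation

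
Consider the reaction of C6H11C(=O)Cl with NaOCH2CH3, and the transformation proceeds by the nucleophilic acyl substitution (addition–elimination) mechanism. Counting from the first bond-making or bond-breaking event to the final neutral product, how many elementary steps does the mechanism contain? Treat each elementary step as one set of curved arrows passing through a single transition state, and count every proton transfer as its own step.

2

Step 1: CH3CH2O⁻ adds to the carbonyl carbon; the C=O π electrons shift onto oxygen and a tetrahedral alkoxide intermediate forms.
Step 2: Collapse of the tetrahedral intermediate: the alkoxide oxygen pushes its lone pair back to re-form C=O while Cl⁻ leaves.
Total: 2 elementary steps.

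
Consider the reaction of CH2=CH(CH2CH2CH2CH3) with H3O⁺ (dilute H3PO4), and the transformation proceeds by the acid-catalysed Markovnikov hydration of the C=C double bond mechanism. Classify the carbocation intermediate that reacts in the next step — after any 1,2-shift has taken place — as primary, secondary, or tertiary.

Step 1: Protonation of the alkene by H3O⁺: the π bond acts as the nucleophile and picks up H⁺, giving the more stable (Markovnikov) secondary carbocation. H2O is released.
No single 1,2-shift to an adjacent carbon would give a more-substituted cation, so no rearrangement occurs.

secondary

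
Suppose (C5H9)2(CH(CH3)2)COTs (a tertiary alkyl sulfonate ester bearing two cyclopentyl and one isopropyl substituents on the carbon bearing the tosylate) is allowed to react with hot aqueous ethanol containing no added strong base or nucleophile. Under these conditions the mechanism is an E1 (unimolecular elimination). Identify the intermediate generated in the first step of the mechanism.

tertiary carbocation

Step 1: Ionisation: the C–O σ-bond cleaves heterolytically; both bonding electrons depart with TsO⁻, leaving a tertiary carbocation at the α-carbon.
After step 1 the species present is a tertiary carbocation.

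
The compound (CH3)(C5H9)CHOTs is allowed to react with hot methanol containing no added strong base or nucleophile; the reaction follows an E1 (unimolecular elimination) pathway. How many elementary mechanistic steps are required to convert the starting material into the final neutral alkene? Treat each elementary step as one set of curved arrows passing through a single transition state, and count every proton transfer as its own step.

Step 1: Rate-determining heterolysis of the C–O bond gives TsO⁻ and a secondary carbocation.
Step 2: A hydride (H with its bonding pair) migrates from the adjacent cyclopentyl carbon to the cationic centre — a 1,2-hydride shift — upgrading the secondary cation to a tertiary one.
Step 3: A weak base (a methanol molecule from the solvent) removes a proton from a carbon adjacent to the cationic centre; the electrons of that C–H bond become the new π(C=C) bond, giving the alkene.
Total: 3 elementary steps.

3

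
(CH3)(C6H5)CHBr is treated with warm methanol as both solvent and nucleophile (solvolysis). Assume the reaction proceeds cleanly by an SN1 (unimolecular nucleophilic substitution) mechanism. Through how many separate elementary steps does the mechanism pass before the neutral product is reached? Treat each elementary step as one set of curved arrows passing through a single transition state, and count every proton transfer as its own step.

Step 1: The C–Br bond breaks with both electrons going to the bromide; Br⁻ leaves and a secondary carbocation remains.
(No 1,2-shift: no single shift to an adjacent carbon would give a more stable cation.)
Step 2: CH3OH donates an oxygen lone pair into the empty p orbital of the cation, giving a protonated ether (an oxonium ion).
Step 3: Proton transfer from the O–H of the oxonium ion to a solvent molecule delivers the neutral ether.
Total: 3 elementary steps.

3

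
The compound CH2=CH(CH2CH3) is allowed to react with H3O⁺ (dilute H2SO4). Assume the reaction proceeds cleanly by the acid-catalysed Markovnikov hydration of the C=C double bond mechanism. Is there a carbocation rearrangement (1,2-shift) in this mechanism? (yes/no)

no

The first-formed carbocation is secondary.
No single 1,2-shift to an adjacent carbon would produce a more-substituted cation than the one already present, so no rearrangement occurs.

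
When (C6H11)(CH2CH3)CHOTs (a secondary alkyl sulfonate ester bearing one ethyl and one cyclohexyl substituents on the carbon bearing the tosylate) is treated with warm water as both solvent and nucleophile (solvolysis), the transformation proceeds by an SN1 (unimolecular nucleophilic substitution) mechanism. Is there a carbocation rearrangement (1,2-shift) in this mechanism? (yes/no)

yes

The first-formed carbocation is secondary.
The adjacent cyclohexyl carbon already bears 2 other carbon substituents and has a hydrogen to migrate; after a 1,2-hydride shift from that carbon the positive charge sits on a tertiary centre.
Tertiary is more stable than secondary, so the shift occurs.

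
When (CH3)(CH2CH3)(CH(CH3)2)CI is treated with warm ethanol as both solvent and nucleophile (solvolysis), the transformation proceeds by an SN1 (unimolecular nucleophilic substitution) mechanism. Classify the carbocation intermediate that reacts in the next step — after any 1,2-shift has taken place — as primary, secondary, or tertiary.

tertiary

Step 1: Unassisted departure of I⁻ (taking the C–I bonding pair) generates a tertiary carbocation.
No single 1,2-shift to an adjacent carbon would give a more-substituted cation, so no rearrangement occurs.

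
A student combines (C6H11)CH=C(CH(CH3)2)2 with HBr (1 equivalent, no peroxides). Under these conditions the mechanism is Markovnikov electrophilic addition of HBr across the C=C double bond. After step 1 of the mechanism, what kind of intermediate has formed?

Step 1: Electrophilic addition begins with the π(C=C) electrons forming a bond to the proton of HBr. Following Markovnikov's rule, the resulting cation is tertiary. The H–Br bond breaks heterolytically, releasing Br⁻.
After step 1 the species present is a tertiary carbocation.

tertiary carbocation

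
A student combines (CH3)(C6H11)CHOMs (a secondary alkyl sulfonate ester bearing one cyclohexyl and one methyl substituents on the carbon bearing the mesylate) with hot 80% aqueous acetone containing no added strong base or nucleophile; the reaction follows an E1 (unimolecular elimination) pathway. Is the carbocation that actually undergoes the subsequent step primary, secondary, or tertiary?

tertiary

Step 1: Rate-determining heterolysis of the C–O bond gives MsO⁻ and a secondary carbocation.
Step 2: Carbocation rearrangement: a 1,2-hydride shift from the adjacent cyclohexyl carbon converts the initially-formed secondary cation into the more stable tertiary cation.
The cation rearranges from secondary to tertiary via a 1,2-hydride shift from the adjacent cyclohexyl carbon; the tertiary cation is what reacts next.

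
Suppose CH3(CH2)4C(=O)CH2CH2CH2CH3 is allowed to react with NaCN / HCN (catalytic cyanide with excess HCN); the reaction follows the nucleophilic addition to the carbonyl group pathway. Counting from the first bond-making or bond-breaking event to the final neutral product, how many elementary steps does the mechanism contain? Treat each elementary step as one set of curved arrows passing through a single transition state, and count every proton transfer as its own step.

Step 1: Nucleophilic addition: CN⁻ adds to the carbonyl carbon, pushing the π(C=O) electron pair onto oxygen and giving a tetrahedral alkoxide.
Step 2: Proton transfer from HCN to the alkoxide furnishes a cyanohydrin (and releases another CN⁻ to continue the reaction).
Total: 2 elementary steps.

2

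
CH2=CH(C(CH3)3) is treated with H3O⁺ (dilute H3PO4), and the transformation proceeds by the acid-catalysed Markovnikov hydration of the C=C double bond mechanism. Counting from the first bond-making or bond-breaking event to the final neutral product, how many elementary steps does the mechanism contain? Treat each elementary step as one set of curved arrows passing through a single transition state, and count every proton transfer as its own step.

Step 1: The π electrons of the C=C bond attack a proton of H3O⁺; Markovnikov addition places the new C–H on the less-substituted alkene carbon, so the positive charge ends up on the more-substituted carbon — a secondary carbocation. H2O is released.
Step 2: A 1,2-methyl shift from the adjacent tert-butyl carbon moves the positive charge from the secondary centre to an adjacent carbon, generating a more stable tertiary carbocation.
Step 3: A lone pair on the oxygen of H2O attacks the carbocation, forming a C–O bond and an oxonium ion (a protonated alcohol).
Step 4: H2O removes a proton from the oxonium oxygen, regenerating H3O⁺ and giving the neutral alcohol.
Total: 4 elementary steps.

4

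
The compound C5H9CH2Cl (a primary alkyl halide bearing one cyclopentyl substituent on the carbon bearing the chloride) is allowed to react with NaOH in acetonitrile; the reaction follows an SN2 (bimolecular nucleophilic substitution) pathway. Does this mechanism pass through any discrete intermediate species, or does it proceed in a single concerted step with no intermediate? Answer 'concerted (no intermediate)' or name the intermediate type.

concerted (no intermediate)

OH⁻ attacks the back face of the α-carbon while Cl⁻ departs with the C–Cl bonding pair — a single concerted displacement through a pentacoordinate transition state.
All bond changes occur in one transition state; no discrete intermediate is formed.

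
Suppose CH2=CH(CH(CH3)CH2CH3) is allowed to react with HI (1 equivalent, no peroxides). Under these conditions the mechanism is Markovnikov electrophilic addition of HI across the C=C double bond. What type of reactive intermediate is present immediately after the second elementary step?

tertiary carbocation

Step 1: The π electrons of the C=C bond attack a proton of HI; Markovnikov addition places the new C–H on the less-substituted alkene carbon, so the positive charge ends up on the more-substituted carbon — a secondary carbocation. The H–I bond breaks heterolytically, releasing I⁻.
Step 2: A hydride (H with its bonding pair) migrates from the adjacent sec-butyl carbon to the cationic centre — a 1,2-hydride shift — upgrading the secondary cation to a tertiary one.
After step 2 the species present is a tertiary carbocation.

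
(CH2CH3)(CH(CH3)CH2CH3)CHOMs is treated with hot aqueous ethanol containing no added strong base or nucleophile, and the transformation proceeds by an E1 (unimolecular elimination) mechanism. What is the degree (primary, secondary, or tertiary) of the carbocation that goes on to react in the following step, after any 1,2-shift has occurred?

Step 1: The C–O bond breaks with both electrons going to the mesylate; MsO⁻ leaves and a secondary carbocation remains.
Step 2: Carbocation rearrangement: a 1,2-hydride shift from the adjacent sec-butyl carbon converts the initially-formed secondary cation into the more stable tertiary cation.
The cation rearranges from secondary to tertiary via a 1,2-hydride shift from the adjacent sec-butyl carbon; the tertiary cation is what reacts next.

tertiary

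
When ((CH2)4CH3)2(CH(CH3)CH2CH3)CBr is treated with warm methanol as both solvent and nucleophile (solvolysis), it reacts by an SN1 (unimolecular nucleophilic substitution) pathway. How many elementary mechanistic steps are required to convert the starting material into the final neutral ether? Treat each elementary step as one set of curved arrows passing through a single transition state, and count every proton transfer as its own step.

Step 1: Unassisted departure of Br⁻ (taking the C–Br bonding pair) generates a tertiary carbocation.
(No 1,2-shift: no single shift to an adjacent carbon would give a more stable cation.)
Step 2: Nucleophilic capture: the oxygen of CH3OH bonds to the cationic carbon, producing an oxonium-ion intermediate.
Step 3: Proton transfer from the O–H of the oxonium ion to a solvent molecule delivers the neutral ether.
Total: 3 elementary steps.

3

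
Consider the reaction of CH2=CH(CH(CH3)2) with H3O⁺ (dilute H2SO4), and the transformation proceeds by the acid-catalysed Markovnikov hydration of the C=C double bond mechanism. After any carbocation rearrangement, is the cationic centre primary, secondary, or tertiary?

tertiary

Step 1: Protonation of the alkene by H3O⁺: the π bond acts as the nucleophile and picks up H⁺, giving the more stable (Markovnikov) secondary carbocation. H2O is released.
Step 2: A 1,2-hydride shift from the adjacent isopropyl carbon moves the positive charge from the secondary centre to an adjacent carbon, generating a more stable tertiary carbocation.
The cation rearranges from secondary to tertiary via a 1,2-hydride shift from the adjacent isopropyl carbon; the tertiary cation is what reacts next.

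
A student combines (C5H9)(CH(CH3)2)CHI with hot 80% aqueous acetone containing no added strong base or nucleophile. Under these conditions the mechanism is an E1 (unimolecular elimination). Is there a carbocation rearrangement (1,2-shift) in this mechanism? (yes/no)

The first-formed carbocation is secondary.
The adjacent cyclopentyl carbon already bears 2 other carbon substituents and has a hydrogen to migrate; after a 1,2-hydride shift from that carbon the positive charge sits on a tertiary centre.
Tertiary is more stable than secondary, so the shift occurs.

yes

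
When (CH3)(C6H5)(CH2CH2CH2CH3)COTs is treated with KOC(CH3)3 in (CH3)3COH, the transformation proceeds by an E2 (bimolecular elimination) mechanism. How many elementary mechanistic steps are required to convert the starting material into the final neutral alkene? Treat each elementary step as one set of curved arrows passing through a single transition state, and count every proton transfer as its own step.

1

Step 1: In one step, (CH3)3CO⁻ pulls off a β-proton, the C–O bond cleaves, and a C=C double bond forms between the α- and β-carbons (E2, anti elimination).
Total: 1 elementary step.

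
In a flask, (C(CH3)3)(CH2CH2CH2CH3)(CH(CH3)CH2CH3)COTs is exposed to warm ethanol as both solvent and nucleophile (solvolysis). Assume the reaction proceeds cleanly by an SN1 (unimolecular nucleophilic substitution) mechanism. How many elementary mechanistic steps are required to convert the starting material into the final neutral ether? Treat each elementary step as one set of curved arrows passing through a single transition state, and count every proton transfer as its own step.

Step 1: The C–O bond breaks with both electrons going to the tosylate; TsO⁻ leaves and a tertiary carbocation remains.
(No 1,2-shift: no single shift to an adjacent carbon would give a more stable cation.)
Step 2: CH3CH2OH donates an oxygen lone pair into the empty p orbital of the cation, giving a protonated ether (an oxonium ion).
Step 3: Deprotonation of the oxonium oxygen by solvent ethanol yields the neutral ether.
Total: 3 elementary steps.

3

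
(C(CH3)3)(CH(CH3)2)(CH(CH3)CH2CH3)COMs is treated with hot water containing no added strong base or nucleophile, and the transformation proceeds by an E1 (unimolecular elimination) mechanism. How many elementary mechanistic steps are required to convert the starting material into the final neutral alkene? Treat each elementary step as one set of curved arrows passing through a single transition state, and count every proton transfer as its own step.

Step 1: Rate-determining heterolysis of the C–O bond gives MsO⁻ and a tertiary carbocation.
(No 1,2-shift: no single shift to an adjacent carbon would give a more stable cation.)
Step 2: Loss of a β-proton to a water molecule of the solvent: the C–H bonding pair collapses toward the cationic carbon to form the C=C π bond, yielding the alkene.
Total: 2 elementary steps.

2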